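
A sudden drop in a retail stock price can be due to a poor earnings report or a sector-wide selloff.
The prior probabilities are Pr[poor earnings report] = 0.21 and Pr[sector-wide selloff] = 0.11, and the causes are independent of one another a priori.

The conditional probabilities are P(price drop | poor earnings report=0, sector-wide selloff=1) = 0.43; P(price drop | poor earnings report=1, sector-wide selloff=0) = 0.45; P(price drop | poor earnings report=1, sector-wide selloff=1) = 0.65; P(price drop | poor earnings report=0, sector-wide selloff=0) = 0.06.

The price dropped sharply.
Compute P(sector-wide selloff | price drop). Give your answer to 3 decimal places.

P(sector-wide selloff | price drop) ≈ 0.293

P(price drop) = 0.06·0.79·0.89 + 0.43·0.79·0.11 + 0.45·0.21·0.89 + 0.65·0.21·0.11 = 0.042186 + 0.037367 + 0.084105 + 0.015015 = 0.178673
The sector-wide selloff-present share is 0.037367 + 0.015015 = 0.052382.
P(sector-wide selloff | price drop) = 0.052382 / 0.178673 ≈ 0.293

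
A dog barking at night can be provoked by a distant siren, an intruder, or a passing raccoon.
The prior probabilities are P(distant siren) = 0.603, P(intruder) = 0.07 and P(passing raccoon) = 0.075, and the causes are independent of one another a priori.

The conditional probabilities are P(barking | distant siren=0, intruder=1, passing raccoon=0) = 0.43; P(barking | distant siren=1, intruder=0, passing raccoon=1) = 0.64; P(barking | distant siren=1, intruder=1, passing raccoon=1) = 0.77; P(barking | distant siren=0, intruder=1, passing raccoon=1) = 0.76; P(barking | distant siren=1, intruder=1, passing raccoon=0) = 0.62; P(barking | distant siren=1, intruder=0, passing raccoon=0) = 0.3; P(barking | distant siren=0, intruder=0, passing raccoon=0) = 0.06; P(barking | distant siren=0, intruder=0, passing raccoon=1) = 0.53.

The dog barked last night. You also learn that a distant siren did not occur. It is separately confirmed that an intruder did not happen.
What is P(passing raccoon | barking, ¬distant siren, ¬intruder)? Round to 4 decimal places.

Sum P(barking|·) weighted by the priors over both values of passing raccoon:
  P(barking | ¬distant siren, ¬intruder) = 0.06*0.925 + 0.53*0.075
        = 0.055500 + 0.039750 = 0.095250
Keeping only the passing raccoon-present terms gives 0.039750, so
  P(passing raccoon | barking, ¬distant siren, ¬intruder) = 0.039750 / 0.095250 ≈ 0.4173

P(passing raccoon | barking, ¬distant siren, ¬intruder) ≈ 0.4173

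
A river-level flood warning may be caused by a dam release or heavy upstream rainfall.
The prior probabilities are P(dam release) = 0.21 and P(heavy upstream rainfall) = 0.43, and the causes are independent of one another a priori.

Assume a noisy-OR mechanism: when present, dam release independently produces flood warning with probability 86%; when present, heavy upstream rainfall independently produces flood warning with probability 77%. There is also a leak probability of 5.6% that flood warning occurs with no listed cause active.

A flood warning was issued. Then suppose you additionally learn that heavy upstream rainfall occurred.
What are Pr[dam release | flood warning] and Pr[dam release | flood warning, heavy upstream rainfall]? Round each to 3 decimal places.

Under noisy-OR, P(flood warning | causes) = 1 − (1−0.056)·∏(1−qᵢ) over the active causes.
Enumerate the 4 (dam release, heavy upstream rainfall) configurations and weight by the priors:
  P(flood warning) = 0.056·0.79·0.57 + 0.78288·0.79·0.43 + 0.86784·0.21·0.57 + 0.969603·0.21·0.43
        = 0.025217 + 0.265944 + 0.103880 + 0.087555 = 0.482596
Configurations with dam release contribute 0.191435, so
  P(dam release | flood warning) = 0.191435 / 0.482596 ≈ 0.397

With the extra evidence:
Sum P(flood warning|·) weighted by the priors over both values of dam release:
  P(flood warning | heavy upstream rainfall) = 0.78288·0.79 + 0.969603·0.21
        = 0.618475 + 0.203617 = 0.822092
Keeping only the dam release-present terms gives 0.203617, so
  P(dam release | flood warning, heavy upstream rainfall) = 0.203617 / 0.822092 ≈ 0.248
Conditioning on heavy upstream rainfall lowers the posterior on dam release: the classic explaining-away effect in a common-effect structure.

Pr[dam release | flood warning] ≈ 0.397; Pr[dam release | flood warning, heavy upstream rainfall] ≈ 0.248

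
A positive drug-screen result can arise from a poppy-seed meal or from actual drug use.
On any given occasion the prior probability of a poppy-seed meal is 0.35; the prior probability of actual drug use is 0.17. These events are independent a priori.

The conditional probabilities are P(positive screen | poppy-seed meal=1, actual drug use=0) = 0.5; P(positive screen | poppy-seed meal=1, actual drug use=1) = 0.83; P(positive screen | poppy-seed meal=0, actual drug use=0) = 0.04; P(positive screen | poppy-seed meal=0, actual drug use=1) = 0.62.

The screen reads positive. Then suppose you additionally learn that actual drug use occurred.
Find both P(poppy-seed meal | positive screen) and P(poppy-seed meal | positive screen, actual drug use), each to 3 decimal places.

P(poppy-seed meal | positive screen) ≈ 0.684; P(poppy-seed meal | positive screen, actual drug use) ≈ 0.419

P(positive screen) = 0.04×0.65×0.83 + 0.62×0.65×0.17 + 0.5×0.35×0.83 + 0.83×0.35×0.17 = 0.021580 + 0.068510 + 0.145250 + 0.049385 = 0.284725
Of this, 0.194635 comes from 0.145250 + 0.049385 (the poppy-seed meal=true cases).
P(poppy-seed meal | positive screen) = 0.194635 / 0.284725 ≈ 0.684

With the extra evidence:
P(positive screen | actual drug use) = 0.62*0.65 + 0.83*0.35 = 0.403000 + 0.290500 = 0.693500
The poppy-seed meal-present share is 0.83*0.35 = 0.290500.
So P(poppy-seed meal | positive screen, actual drug use) = 0.290500/0.693500 ≈ 0.419.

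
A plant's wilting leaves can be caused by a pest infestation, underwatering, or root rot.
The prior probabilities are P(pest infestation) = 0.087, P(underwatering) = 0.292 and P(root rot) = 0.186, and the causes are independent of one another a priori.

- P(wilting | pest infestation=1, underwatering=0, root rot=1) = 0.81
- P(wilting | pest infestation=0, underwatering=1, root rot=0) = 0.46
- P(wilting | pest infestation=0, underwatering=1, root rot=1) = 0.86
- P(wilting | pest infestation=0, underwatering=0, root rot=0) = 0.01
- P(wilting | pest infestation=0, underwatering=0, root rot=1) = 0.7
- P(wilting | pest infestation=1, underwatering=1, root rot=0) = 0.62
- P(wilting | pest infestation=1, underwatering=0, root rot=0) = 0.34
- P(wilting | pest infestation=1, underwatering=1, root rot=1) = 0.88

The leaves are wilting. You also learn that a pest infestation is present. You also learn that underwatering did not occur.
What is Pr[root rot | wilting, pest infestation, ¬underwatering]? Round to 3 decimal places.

Pr[root rot | wilting, pest infestation, ¬underwatering] ≈ 0.352

By total probability over both values of root rot:
  P(wilting | pest infestation, ¬underwatering) = 0.34*0.814 + 0.81*0.186
        = 0.276760 + 0.150660 = 0.427420
The terms with root rot present sum to 0.150660, so
  P(root rot | wilting, pest infestation, ¬underwatering) = 0.150660 / 0.427420 ≈ 0.352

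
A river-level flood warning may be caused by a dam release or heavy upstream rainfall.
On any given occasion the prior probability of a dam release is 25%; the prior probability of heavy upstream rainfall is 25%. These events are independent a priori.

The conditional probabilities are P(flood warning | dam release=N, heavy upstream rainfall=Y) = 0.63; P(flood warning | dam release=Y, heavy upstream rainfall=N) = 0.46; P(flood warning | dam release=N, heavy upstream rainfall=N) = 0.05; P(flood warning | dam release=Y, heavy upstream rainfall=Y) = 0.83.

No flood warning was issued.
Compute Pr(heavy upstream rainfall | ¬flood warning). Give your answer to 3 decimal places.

Pr(heavy upstream rainfall | ¬flood warning) ≈ 0.112

For the numerator, keep only heavy upstream rainfall=true terms: 0.069375 + 0.010625 = 0.080000
Denominator P(¬flood warning): 0.95×0.75×0.75 + 0.37×0.75×0.25 + 0.54×0.25×0.75 + 0.17×0.25×0.25 = 0.715625
P(heavy upstream rainfall | ¬flood warning) = 0.080000/0.715625 ≈ 0.112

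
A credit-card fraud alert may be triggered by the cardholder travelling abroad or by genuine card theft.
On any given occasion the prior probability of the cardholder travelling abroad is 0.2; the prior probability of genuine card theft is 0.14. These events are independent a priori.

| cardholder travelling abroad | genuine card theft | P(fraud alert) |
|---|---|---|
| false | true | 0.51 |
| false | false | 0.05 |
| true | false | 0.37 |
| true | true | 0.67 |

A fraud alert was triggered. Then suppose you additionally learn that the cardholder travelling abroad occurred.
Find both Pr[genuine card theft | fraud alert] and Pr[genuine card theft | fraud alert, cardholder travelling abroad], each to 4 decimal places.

Pr[genuine card theft | fraud alert] ≈ 0.4363; Pr[genuine card theft | fraud alert, cardholder travelling abroad] ≈ 0.2277

P(fraud alert) = 0.05·0.8·0.86 + 0.51·0.8·0.14 + 0.37·0.2·0.86 + 0.67·0.2·0.14 = 0.034400 + 0.057120 + 0.063640 + 0.018760 = 0.173920
Of this, 0.075880 comes from 0.057120 + 0.018760 (the genuine card theft=true cases).
P(genuine card theft | fraud alert) = 0.075880 / 0.173920 ≈ 0.4363

Now also conditioning on cardholder travelling abroad=true:
By total probability over both values of genuine card theft:
  P(fraud alert | cardholder travelling abroad) = 0.37*0.86 + 0.67*0.14
        = 0.318200 + 0.093800 = 0.412000
The terms with genuine card theft present sum to 0.093800, so
  P(genuine card theft | fraud alert, cardholder travelling abroad) = 0.093800 / 0.412000 ≈ 0.2277
— cardholder travelling abroad explains away the evidence for genuine card theft.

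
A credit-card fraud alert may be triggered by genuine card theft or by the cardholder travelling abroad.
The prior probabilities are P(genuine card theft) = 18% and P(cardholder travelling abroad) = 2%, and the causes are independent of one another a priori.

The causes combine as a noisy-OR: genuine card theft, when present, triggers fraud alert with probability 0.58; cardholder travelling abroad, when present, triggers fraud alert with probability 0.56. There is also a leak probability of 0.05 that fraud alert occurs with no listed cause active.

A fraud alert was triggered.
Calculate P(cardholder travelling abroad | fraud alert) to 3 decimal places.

P(cardholder travelling abroad | fraud alert) ≈ 0.079

Under noisy-OR, P(fraud alert | causes) = 1 − (1−0.05)·∏(1−qᵢ) over the active causes.
Sum P(fraud alert|·) weighted by the priors over the 4 (genuine card theft, cardholder travelling abroad) configurations:
  P(fraud alert) = 0.05*0.82*0.98 + 0.582*0.82*0.02 + 0.601*0.18*0.98 + 0.82444*0.18*0.02
        = 0.040180 + 0.009545 + 0.106016 + 0.002968 = 0.158709
The terms with cardholder travelling abroad present sum to 0.012513, so
  P(cardholder travelling abroad | fraud alert) = 0.012513 / 0.158709 ≈ 0.079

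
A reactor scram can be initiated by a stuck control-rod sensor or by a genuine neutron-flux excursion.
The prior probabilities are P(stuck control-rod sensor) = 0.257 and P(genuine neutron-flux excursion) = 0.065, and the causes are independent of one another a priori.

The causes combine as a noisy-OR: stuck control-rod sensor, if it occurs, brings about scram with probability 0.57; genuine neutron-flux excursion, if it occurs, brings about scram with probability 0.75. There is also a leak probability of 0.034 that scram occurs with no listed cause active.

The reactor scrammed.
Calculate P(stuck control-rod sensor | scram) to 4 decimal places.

P(stuck control-rod sensor | scram) ≈ 0.7207

Under noisy-OR, P(scram | causes) = 1 − (1−0.034)·∏(1−qᵢ) over the active causes.
For the numerator, keep only stuck control-rod sensor=true terms: 0.140481 + 0.014970 = 0.155451
The normalizing constant is 0.034×0.743×0.935 + 0.7585×0.743×0.065 + 0.58462×0.257×0.935 + 0.896155×0.257×0.065 = 0.215703
Posterior = 0.155451 / 0.215703 ≈ 0.7207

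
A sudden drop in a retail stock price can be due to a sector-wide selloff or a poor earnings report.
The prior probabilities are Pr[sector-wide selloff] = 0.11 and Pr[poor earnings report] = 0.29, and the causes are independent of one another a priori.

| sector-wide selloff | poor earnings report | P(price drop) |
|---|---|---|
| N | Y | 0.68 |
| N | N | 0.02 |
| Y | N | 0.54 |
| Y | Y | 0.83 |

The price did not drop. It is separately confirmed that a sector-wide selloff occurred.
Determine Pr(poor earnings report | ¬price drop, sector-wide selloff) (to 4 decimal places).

Pr(poor earnings report | ¬price drop, sector-wide selloff) ≈ 0.1312

Sum P(¬price drop|·) weighted by the priors over both values of poor earnings report:
  P(¬price drop | sector-wide selloff) = 0.46*0.71 + 0.17*0.29
        = 0.326600 + 0.049300 = 0.375900
Configurations with poor earnings report contribute 0.049300, so
  P(poor earnings report | ¬price drop, sector-wide selloff) = 0.049300 / 0.375900 ≈ 0.1312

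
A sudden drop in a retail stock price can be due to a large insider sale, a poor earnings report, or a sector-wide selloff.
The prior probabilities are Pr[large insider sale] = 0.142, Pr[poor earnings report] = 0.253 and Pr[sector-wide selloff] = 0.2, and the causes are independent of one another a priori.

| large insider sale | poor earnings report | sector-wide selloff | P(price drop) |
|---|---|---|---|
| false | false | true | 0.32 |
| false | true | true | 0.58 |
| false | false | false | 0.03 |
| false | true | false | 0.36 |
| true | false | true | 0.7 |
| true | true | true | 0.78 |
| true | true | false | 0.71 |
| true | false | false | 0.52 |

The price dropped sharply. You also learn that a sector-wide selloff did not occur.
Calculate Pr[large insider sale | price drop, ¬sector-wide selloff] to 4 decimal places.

P(price drop | ¬sector-wide selloff) = 0.03*0.858*0.747 + 0.36*0.858*0.253 + 0.52*0.142*0.747 + 0.71*0.142*0.253 = 0.019228 + 0.078147 + 0.055158 + 0.025507 = 0.178040
Restricting to configurations with large insider sale present: 0.055158 + 0.025507 = 0.080665.
P(large insider sale | price drop, ¬sector-wide selloff) = 0.080665 / 0.178040 ≈ 0.4531

Pr[large insider sale | price drop, ¬sector-wide selloff] ≈ 0.4531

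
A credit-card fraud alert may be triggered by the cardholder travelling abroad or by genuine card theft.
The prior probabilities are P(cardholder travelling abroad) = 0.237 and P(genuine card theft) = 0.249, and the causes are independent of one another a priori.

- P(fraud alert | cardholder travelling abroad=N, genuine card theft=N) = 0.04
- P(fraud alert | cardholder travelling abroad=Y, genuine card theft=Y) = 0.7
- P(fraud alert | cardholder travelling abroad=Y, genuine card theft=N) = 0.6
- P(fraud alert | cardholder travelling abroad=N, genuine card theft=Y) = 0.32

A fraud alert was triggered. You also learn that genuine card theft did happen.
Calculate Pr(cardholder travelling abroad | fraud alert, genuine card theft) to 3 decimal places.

For the numerator, keep only cardholder travelling abroad=true terms: 0.7*0.237 = 0.165900
The normalizing constant is 0.32*0.763 + 0.7*0.237 = 0.410060
P(cardholder travelling abroad | fraud alert, genuine card theft) = 0.165900/0.410060 ≈ 0.405

Pr(cardholder travelling abroad | fraud alert, genuine card theft) ≈ 0.405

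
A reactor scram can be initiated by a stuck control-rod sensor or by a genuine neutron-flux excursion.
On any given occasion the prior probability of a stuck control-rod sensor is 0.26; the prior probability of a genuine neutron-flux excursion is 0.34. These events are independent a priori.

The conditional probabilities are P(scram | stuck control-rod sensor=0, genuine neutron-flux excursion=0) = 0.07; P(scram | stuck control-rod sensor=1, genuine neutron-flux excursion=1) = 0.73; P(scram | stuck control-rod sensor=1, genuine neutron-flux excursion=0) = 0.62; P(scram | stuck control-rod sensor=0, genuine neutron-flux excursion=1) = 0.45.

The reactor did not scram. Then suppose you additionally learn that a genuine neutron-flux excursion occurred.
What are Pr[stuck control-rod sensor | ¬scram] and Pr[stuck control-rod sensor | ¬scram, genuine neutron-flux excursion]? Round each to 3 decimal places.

By total probability over the 4 (stuck control-rod sensor, genuine neutron-flux excursion) configurations:
  P(¬scram) = 0.93*0.74*0.66 + 0.55*0.74*0.34 + 0.38*0.26*0.66 + 0.27*0.26*0.34
        = 0.454212 + 0.138380 + 0.065208 + 0.023868 = 0.681668
Configurations with stuck control-rod sensor contribute 0.089076, so
  P(stuck control-rod sensor | ¬scram) = 0.089076 / 0.681668 ≈ 0.131

Now also conditioning on genuine neutron-flux excursion=true:
For the numerator, keep only stuck control-rod sensor=true terms: 0.27·0.26 = 0.070200
Normalizer over all consistent configurations: 0.55·0.74 + 0.27·0.26 = 0.477200
Posterior = 0.070200 / 0.477200 ≈ 0.147

Pr[stuck control-rod sensor | ¬scram] ≈ 0.131; Pr[stuck control-rod sensor | ¬scram, genuine neutron-flux excursion] ≈ 0.147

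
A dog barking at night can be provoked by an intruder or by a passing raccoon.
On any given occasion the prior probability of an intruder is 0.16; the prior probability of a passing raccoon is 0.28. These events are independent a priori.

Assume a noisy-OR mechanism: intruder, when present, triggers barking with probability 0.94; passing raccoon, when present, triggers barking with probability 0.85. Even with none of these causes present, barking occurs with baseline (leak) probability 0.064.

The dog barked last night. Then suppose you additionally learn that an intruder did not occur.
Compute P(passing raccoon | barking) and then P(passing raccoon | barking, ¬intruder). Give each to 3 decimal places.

Under noisy-OR, P(barking | causes) = 1 − (1−0.064)·∏(1−qᵢ) over the active causes.
Sum P(barking|·) weighted by the priors over the 4 (intruder, passing raccoon) configurations:
  P(barking) = 0.064*0.84*0.72 + 0.8596*0.84*0.28 + 0.94384*0.16*0.72 + 0.991576*0.16*0.28
        = 0.038707 + 0.202178 + 0.108730 + 0.044423 = 0.394038
Keeping only the passing raccoon-present terms gives 0.246601, so
  P(passing raccoon | barking) = 0.246601 / 0.394038 ≈ 0.626

Now condition on the additional information:
P(barking | ¬intruder) = 0.064·0.72 + 0.8596·0.28 = 0.046080 + 0.240688 = 0.286768
Restricting to configurations with passing raccoon present: 0.8596·0.28 = 0.240688.
P(passing raccoon | barking, ¬intruder) = 0.240688 / 0.286768 ≈ 0.839
Ruling out intruder raises the posterior on passing raccoon — the flip side of explaining away.

P(passing raccoon | barking) ≈ 0.626; P(passing raccoon | barking, ¬intruder) ≈ 0.839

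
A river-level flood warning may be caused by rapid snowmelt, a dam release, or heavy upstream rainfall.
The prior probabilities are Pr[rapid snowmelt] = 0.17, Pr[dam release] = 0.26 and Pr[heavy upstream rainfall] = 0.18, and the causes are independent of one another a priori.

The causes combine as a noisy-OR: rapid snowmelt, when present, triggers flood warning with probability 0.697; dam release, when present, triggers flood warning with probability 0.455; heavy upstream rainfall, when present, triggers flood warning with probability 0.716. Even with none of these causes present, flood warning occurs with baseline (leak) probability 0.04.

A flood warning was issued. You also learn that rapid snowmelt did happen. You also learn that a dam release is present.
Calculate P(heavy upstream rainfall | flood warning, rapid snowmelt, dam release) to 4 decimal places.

P(heavy upstream rainfall | flood warning, rapid snowmelt, dam release) ≈ 0.1994

Under noisy-OR, P(flood warning | causes) = 1 − (1−0.04)·∏(1−qᵢ) over the active causes.
P(flood warning | rapid snowmelt, dam release) = 0.84147×0.82 + 0.954978×0.18 = 0.690005 + 0.171896 = 0.861901
The heavy upstream rainfall-present share is 0.954978×0.18 = 0.171896.
So P(heavy upstream rainfall | flood warning, rapid snowmelt, dam release) = 0.171896/0.861901 ≈ 0.1994.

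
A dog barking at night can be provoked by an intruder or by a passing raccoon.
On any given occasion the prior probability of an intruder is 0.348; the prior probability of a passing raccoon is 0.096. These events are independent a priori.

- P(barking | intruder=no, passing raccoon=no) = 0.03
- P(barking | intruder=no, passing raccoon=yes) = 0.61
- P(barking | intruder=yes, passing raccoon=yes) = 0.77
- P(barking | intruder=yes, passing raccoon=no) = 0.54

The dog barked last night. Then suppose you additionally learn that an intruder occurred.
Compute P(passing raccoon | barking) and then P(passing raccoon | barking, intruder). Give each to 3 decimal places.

Numerator (weight on configurations with passing raccoon): 0.038181 + 0.025724 = 0.063905
Normalizer over all consistent configurations: 0.03·0.652·0.904 + 0.61·0.652·0.096 + 0.54·0.348·0.904 + 0.77·0.348·0.096 = 0.251467
Posterior = 0.063905 / 0.251467 ≈ 0.254

Now also conditioning on intruder=true:
Enumerate both values of passing raccoon and weight by the priors:
  P(barking | intruder) = 0.54×0.904 + 0.77×0.096
        = 0.488160 + 0.073920 = 0.562080
Configurations with passing raccoon contribute 0.073920, so
  P(passing raccoon | barking, intruder) = 0.073920 / 0.562080 ≈ 0.132

P(passing raccoon | barking) ≈ 0.254; P(passing raccoon | barking, intruder) ≈ 0.132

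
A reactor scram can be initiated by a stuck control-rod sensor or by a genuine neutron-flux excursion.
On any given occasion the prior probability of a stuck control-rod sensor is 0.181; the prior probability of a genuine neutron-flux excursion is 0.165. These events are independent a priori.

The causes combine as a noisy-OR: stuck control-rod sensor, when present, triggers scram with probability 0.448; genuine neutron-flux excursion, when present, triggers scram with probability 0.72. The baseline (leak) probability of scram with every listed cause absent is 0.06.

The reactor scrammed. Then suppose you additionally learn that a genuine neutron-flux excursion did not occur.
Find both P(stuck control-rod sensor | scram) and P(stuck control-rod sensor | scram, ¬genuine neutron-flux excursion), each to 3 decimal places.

Under noisy-OR, P(scram | causes) = 1 − (1−0.06)·∏(1−qᵢ) over the active causes.
P(scram) = 0.06·0.819·0.835 + 0.7368·0.819·0.165 + 0.48112·0.181·0.835 + 0.854714·0.181·0.165 = 0.041032 + 0.099567 + 0.072714 + 0.025526 = 0.238839
Restricting to configurations with stuck control-rod sensor present: 0.072714 + 0.025526 = 0.098240.
So P(stuck control-rod sensor | scram) = 0.098240/0.238839 ≈ 0.411.

Now also conditioning on genuine neutron-flux excursion≠true:
P(scram | ¬genuine neutron-flux excursion) = 0.06×0.819 + 0.48112×0.181 = 0.049140 + 0.087083 = 0.136223
Of this, 0.087083 comes from 0.48112×0.181 (the stuck control-rod sensor=true cases).
Hence the posterior is 0.087083/0.136223 ≈ 0.639.

P(stuck control-rod sensor | scram) ≈ 0.411; P(stuck control-rod sensor | scram, ¬genuine neutron-flux excursion) ≈ 0.639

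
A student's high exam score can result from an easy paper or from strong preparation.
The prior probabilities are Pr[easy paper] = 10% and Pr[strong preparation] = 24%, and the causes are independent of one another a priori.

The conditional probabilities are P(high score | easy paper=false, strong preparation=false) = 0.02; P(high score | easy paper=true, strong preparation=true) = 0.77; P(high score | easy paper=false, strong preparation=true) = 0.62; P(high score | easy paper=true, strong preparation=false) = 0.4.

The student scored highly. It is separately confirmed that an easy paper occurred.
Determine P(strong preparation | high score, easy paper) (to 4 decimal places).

Sum P(high score|·) weighted by the priors over both values of strong preparation:
  P(high score | easy paper) = 0.4×0.76 + 0.77×0.24
        = 0.304000 + 0.184800 = 0.488800
Configurations with strong preparation contribute 0.184800, so
  P(strong preparation | high score, easy paper) = 0.184800 / 0.488800 ≈ 0.3781

P(strong preparation | high score, easy paper) ≈ 0.3781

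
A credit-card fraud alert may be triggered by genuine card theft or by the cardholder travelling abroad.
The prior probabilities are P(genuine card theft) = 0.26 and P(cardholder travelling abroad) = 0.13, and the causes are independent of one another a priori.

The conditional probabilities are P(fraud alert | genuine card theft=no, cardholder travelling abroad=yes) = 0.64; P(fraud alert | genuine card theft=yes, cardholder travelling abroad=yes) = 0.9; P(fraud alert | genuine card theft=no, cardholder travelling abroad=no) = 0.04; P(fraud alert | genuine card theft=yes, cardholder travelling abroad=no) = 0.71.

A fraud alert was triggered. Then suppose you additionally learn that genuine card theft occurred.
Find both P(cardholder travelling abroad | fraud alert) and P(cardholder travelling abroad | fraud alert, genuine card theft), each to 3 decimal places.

By total probability over the 4 (genuine card theft, cardholder travelling abroad) configurations:
  P(fraud alert) = 0.04·0.74·0.87 + 0.64·0.74·0.13 + 0.71·0.26·0.87 + 0.9·0.26·0.13
        = 0.025752 + 0.061568 + 0.160602 + 0.030420 = 0.278342
Keeping only the cardholder travelling abroad-present terms gives 0.091988, so
  P(cardholder travelling abroad | fraud alert) = 0.091988 / 0.278342 ≈ 0.330

Now condition on the additional information:
Sum P(fraud alert|·) weighted by the priors over both values of cardholder travelling abroad:
  P(fraud alert | genuine card theft) = 0.71×0.87 + 0.9×0.13
        = 0.617700 + 0.117000 = 0.734700
The terms with cardholder travelling abroad present sum to 0.117000, so
  P(cardholder travelling abroad | fraud alert, genuine card theft) = 0.117000 / 0.734700 ≈ 0.159

P(cardholder travelling abroad | fraud alert) ≈ 0.330; P(cardholder travelling abroad | fraud alert, genuine card theft) ≈ 0.159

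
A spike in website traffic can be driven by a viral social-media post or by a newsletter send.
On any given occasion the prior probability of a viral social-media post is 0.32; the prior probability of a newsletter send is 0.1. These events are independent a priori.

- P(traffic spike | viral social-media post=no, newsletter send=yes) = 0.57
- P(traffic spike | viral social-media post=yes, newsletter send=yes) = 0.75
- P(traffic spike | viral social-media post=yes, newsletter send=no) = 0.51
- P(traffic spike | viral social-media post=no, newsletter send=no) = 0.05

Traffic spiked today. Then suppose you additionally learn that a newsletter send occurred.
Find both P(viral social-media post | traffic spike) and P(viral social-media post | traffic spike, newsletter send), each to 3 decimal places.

By total probability over the 4 (viral social-media post, newsletter send) configurations:
  P(traffic spike) = 0.05×0.68×0.9 + 0.57×0.68×0.1 + 0.51×0.32×0.9 + 0.75×0.32×0.1
        = 0.030600 + 0.038760 + 0.146880 + 0.024000 = 0.240240
Keeping only the viral social-media post-present terms gives 0.170880, so
  P(viral social-media post | traffic spike) = 0.170880 / 0.240240 ≈ 0.711

With the extra evidence:
Sum P(traffic spike|·) weighted by the priors over both values of viral social-media post:
  P(traffic spike | newsletter send) = 0.57*0.68 + 0.75*0.32
        = 0.387600 + 0.240000 = 0.627600
Keeping only the viral social-media post-present terms gives 0.240000, so
  P(viral social-media post | traffic spike, newsletter send) = 0.240000 / 0.627600 ≈ 0.382

P(viral social-media post | traffic spike) ≈ 0.711; P(viral social-media post | traffic spike, newsletter send) ≈ 0.382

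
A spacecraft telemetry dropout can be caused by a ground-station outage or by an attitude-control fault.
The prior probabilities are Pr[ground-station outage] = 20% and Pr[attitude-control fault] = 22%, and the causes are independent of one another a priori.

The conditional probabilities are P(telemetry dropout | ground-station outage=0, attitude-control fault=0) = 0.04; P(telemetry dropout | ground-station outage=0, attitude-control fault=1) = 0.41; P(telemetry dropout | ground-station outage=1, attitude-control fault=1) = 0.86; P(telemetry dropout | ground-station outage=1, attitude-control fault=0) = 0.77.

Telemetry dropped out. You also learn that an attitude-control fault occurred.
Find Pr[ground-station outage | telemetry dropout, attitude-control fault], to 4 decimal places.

Pr[ground-station outage | telemetry dropout, attitude-control fault] ≈ 0.3440

Sum P(telemetry dropout|·) weighted by the priors over both values of ground-station outage:
  P(telemetry dropout | attitude-control fault) = 0.41*0.8 + 0.86*0.2
        = 0.328000 + 0.172000 = 0.500000
The terms with ground-station outage present sum to 0.172000, so
  P(ground-station outage | telemetry dropout, attitude-control fault) = 0.172000 / 0.500000 ≈ 0.3440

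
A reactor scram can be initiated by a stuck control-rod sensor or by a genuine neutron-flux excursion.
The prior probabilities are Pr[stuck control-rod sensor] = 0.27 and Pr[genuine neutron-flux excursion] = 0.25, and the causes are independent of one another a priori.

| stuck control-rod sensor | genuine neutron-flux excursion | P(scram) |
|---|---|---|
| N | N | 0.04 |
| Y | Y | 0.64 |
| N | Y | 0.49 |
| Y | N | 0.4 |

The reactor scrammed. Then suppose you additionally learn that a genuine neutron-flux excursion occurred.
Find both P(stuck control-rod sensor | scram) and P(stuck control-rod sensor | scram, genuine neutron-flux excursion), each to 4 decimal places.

P(stuck control-rod sensor | scram) ≈ 0.5273; P(stuck control-rod sensor | scram, genuine neutron-flux excursion) ≈ 0.3257

For the numerator, keep only stuck control-rod sensor=true terms: 0.081000 + 0.043200 = 0.124200
Denominator P(scram): 0.04*0.73*0.75 + 0.49*0.73*0.25 + 0.4*0.27*0.75 + 0.64*0.27*0.25 = 0.235525
P(stuck control-rod sensor | scram) = 0.124200/0.235525 ≈ 0.5273

Now condition on the additional information:
P(scram | genuine neutron-flux excursion) = 0.49·0.73 + 0.64·0.27 = 0.357700 + 0.172800 = 0.530500
The stuck control-rod sensor-present share is 0.64·0.27 = 0.172800.
P(stuck control-rod sensor | scram, genuine neutron-flux excursion) = 0.172800 / 0.530500 ≈ 0.3257
This is intercausal reasoning (explaining away): once genuine neutron-flux excursion accounts for the scram, stuck control-rod sensor becomes less likely.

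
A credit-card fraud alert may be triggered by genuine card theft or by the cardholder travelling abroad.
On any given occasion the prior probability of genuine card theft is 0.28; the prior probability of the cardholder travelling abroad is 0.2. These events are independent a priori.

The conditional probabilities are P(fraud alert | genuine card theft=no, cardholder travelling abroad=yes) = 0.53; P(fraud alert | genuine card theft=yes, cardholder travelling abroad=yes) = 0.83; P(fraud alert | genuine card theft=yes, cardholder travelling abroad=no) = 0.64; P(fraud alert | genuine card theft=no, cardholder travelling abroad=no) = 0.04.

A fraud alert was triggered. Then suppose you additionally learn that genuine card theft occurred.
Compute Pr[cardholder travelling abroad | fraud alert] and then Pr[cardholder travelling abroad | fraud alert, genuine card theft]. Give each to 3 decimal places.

Sum P(fraud alert|·) weighted by the priors over the 4 (genuine card theft, cardholder travelling abroad) configurations:
  P(fraud alert) = 0.04×0.72×0.8 + 0.53×0.72×0.2 + 0.64×0.28×0.8 + 0.83×0.28×0.2
        = 0.023040 + 0.076320 + 0.143360 + 0.046480 = 0.289200
Configurations with cardholder travelling abroad contribute 0.122800, so
  P(cardholder travelling abroad | fraud alert) = 0.122800 / 0.289200 ≈ 0.425

With the extra evidence:
Enumerate both values of cardholder travelling abroad and weight by the priors:
  P(fraud alert | genuine card theft) = 0.64*0.8 + 0.83*0.2
        = 0.512000 + 0.166000 = 0.678000
Configurations with cardholder travelling abroad contribute 0.166000, so
  P(cardholder travelling abroad | fraud alert, genuine card theft) = 0.166000 / 0.678000 ≈ 0.245
— genuine card theft explains away the evidence for cardholder travelling abroad.

Pr[cardholder travelling abroad | fraud alert] ≈ 0.425; Pr[cardholder travelling abroad | fraud alert, genuine card theft] ≈ 0.245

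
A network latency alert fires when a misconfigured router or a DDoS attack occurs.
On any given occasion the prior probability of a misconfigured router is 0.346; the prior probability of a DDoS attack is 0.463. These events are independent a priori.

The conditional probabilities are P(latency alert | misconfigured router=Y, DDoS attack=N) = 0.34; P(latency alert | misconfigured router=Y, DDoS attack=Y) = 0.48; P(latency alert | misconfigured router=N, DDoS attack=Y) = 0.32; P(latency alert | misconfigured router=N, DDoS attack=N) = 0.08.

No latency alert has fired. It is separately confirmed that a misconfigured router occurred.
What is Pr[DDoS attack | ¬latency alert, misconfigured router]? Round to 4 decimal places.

Sum P(¬latency alert|·) weighted by the priors over both values of DDoS attack:
  P(¬latency alert | misconfigured router) = 0.66×0.537 + 0.52×0.463
        = 0.354420 + 0.240760 = 0.595180
Keeping only the DDoS attack-present terms gives 0.240760, so
  P(DDoS attack | ¬latency alert, misconfigured router) = 0.240760 / 0.595180 ≈ 0.4045

Pr[DDoS attack | ¬latency alert, misconfigured router] ≈ 0.4045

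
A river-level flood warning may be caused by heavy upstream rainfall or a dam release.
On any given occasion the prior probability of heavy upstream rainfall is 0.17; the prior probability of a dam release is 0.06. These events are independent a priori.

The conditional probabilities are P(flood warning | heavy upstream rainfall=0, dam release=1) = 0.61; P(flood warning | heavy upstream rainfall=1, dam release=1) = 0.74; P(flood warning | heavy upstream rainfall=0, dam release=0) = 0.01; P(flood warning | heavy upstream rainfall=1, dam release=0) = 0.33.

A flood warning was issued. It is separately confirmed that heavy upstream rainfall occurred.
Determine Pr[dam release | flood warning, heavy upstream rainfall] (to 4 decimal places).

Weight on dam release=true, given the evidence: 0.74·0.06 = 0.044400
Normalizer over all consistent configurations: 0.33·0.94 + 0.74·0.06 = 0.354600
Posterior = 0.044400 / 0.354600 ≈ 0.1252

Pr[dam release | flood warning, heavy upstream rainfall] ≈ 0.1252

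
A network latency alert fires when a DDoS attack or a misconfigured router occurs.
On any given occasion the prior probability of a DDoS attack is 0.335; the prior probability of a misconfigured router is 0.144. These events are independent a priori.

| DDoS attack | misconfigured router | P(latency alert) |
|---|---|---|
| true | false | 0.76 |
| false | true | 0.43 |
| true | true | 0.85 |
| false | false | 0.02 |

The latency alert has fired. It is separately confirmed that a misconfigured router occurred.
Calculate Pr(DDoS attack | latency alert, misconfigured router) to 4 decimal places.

P(latency alert | misconfigured router) = 0.43*0.665 + 0.85*0.335 = 0.285950 + 0.284750 = 0.570700
Of this, 0.284750 comes from 0.85*0.335 (the DDoS attack=true cases).
P(DDoS attack | latency alert, misconfigured router) = 0.284750 / 0.570700 ≈ 0.4989

Pr(DDoS attack | latency alert, misconfigured router) ≈ 0.4989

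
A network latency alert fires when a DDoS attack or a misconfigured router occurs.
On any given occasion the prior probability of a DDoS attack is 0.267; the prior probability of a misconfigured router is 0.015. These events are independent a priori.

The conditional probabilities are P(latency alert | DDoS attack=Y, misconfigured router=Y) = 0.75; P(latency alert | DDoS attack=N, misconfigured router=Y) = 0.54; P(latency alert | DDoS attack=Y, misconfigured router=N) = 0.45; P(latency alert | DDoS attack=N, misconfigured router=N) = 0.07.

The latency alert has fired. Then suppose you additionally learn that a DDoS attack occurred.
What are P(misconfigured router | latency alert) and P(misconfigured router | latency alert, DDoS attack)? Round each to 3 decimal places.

P(misconfigured router | latency alert) ≈ 0.050; P(misconfigured router | latency alert, DDoS attack) ≈ 0.025

Enumerate the 4 (DDoS attack, misconfigured router) configurations and weight by the priors:
  P(latency alert) = 0.07×0.733×0.985 + 0.54×0.733×0.015 + 0.45×0.267×0.985 + 0.75×0.267×0.015
        = 0.050540 + 0.005937 + 0.118348 + 0.003004 = 0.177829
The terms with misconfigured router present sum to 0.008941, so
  P(misconfigured router | latency alert) = 0.008941 / 0.177829 ≈ 0.050

With the extra evidence:
Weight on misconfigured router=true, given the evidence: 0.75·0.015 = 0.011250
Denominator P(latency alert | DDoS attack): 0.45·0.985 + 0.75·0.015 = 0.454500
P(misconfigured router | latency alert, DDoS attack) = 0.011250/0.454500 ≈ 0.025
— DDoS attack explains away the evidence for misconfigured router.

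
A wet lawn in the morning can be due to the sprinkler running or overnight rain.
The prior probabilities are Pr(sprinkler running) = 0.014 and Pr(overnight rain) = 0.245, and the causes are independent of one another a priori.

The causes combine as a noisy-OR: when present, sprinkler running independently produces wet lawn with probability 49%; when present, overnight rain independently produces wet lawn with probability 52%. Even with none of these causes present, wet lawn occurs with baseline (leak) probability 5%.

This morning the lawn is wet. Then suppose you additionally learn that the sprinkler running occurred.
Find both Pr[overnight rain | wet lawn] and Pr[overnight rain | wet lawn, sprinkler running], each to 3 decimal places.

Pr[overnight rain | wet lawn] ≈ 0.759; Pr[overnight rain | wet lawn, sprinkler running] ≈ 0.326

Under noisy-OR, P(wet lawn | causes) = 1 − (1−0.05)·∏(1−qᵢ) over the active causes.
Numerator (weight on configurations with overnight rain): 0.131414 + 0.002632 = 0.134046
Normalizer over all consistent configurations: 0.05×0.986×0.755 + 0.544×0.986×0.245 + 0.5155×0.014×0.755 + 0.76744×0.014×0.245 = 0.176717
Posterior = 0.134046 / 0.176717 ≈ 0.759

Now also conditioning on sprinkler running=true:
Weight on overnight rain=true, given the evidence: 0.76744×0.245 = 0.188023
Denominator P(wet lawn | sprinkler running): 0.5155×0.755 + 0.76744×0.245 = 0.577225
Posterior = 0.188023 / 0.577225 ≈ 0.326
— sprinkler running explains away the evidence for overnight rain.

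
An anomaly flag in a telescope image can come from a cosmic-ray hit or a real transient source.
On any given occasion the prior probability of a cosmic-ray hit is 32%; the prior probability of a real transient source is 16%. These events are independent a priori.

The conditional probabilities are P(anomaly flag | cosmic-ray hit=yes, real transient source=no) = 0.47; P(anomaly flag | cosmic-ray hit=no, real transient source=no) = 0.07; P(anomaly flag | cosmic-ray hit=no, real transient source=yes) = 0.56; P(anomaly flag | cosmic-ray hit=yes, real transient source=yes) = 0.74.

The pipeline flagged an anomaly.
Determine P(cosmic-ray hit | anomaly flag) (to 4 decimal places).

P(anomaly flag) = 0.07*0.68*0.84 + 0.56*0.68*0.16 + 0.47*0.32*0.84 + 0.74*0.32*0.16 = 0.039984 + 0.060928 + 0.126336 + 0.037888 = 0.265136
Restricting to configurations with cosmic-ray hit present: 0.126336 + 0.037888 = 0.164224.
Hence the posterior is 0.164224/0.265136 ≈ 0.6194.

P(cosmic-ray hit | anomaly flag) ≈ 0.6194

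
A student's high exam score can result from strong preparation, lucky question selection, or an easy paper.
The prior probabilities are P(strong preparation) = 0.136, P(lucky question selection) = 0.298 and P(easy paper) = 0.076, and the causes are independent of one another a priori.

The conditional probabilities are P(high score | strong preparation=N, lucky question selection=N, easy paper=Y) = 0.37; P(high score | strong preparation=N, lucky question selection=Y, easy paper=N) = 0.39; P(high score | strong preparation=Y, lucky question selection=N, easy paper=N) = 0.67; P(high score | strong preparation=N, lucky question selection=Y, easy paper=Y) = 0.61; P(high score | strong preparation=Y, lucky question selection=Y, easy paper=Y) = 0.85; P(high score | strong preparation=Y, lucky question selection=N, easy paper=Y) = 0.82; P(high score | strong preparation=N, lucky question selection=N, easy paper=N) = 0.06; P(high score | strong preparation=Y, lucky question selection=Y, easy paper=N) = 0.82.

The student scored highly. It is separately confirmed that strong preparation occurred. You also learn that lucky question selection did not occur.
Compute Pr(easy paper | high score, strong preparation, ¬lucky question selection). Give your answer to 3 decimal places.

Sum P(high score|·) weighted by the priors over both values of easy paper:
  P(high score | strong preparation, ¬lucky question selection) = 0.67×0.924 + 0.82×0.076
        = 0.619080 + 0.062320 = 0.681400
Configurations with easy paper contribute 0.062320, so
  P(easy paper | high score, strong preparation, ¬lucky question selection) = 0.062320 / 0.681400 ≈ 0.091

Pr(easy paper | high score, strong preparation, ¬lucky question selection) ≈ 0.091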